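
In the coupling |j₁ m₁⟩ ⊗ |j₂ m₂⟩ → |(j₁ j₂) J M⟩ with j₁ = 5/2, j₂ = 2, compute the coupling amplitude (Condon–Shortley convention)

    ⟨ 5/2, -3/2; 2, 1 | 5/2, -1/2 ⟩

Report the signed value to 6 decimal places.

+0.414039

√[6·2!3!2!/8! · 1!4!3!1!2!3!] = √(216/35)
  +(−1)^1/∏(1,1,3,2,0,0)! = -1/12  (running -1/12)
  +(−1)^2/∏(2,0,2,1,1,1)! = 1/4  (running 1/6)
⟨..|..⟩ = √(216/35)·(1/6) = +0.414039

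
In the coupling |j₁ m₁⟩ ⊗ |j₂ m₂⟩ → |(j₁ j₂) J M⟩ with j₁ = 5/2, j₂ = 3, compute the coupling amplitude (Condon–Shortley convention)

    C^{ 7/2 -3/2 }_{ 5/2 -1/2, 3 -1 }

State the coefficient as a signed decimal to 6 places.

triangle: 2!·3!·4!/10! = 288/3628800
(j±m)!: 2!·3!·2!·4!·2!·5! = 138240
prefactor² = (2J+1)·Δ·N² = 3072/35
  k=0: +1/(0!·2!·3!·2!·0!·2!) = 1/48
  k=1: −1/(1!·1!·2!·1!·1!·3!) = -1/12
  k=2: +1/(2!·0!·1!·0!·2!·4!) = 1/96
Σ = -5/96  ⇒  CG² = 3072/35·(-5/96)² = 5/21
CG = −√(5/21) = -0.487950

-0.487950  (= −√(5/21))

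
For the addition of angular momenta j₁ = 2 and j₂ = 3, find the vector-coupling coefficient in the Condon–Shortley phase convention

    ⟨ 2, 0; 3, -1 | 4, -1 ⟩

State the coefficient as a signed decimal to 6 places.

triangle: 1!*3!*5!/10! = 720/3628800
(j±m)!: 2!*2!*2!*4!*3!*5! = 138240
prefactor² = (2J+1)*Δ*N² = 1728/7
  k=0: +1/(0!*1!*2!*2!*1!*3!) = 1/24
  k=1: −1/(1!*0!*1!*1!*2!*4!) = -1/48
Σ = 1/48  ⇒  CG² = 1728/7*1/48² = 3/28
CG = +√(3/28) = +0.327327

+√(3/28) ≈ +0.327327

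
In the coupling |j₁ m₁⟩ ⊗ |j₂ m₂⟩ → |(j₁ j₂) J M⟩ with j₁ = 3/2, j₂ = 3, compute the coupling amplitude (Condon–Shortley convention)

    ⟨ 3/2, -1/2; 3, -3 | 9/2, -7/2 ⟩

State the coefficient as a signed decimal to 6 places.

j₁+j₂−J=0  J+j₁−j₂=3  J−j₁+j₂=6  j₁+j₂+J+1=10
(j₁±m₁, j₂±m₂, J±M) = (1,2,0,6,1,8)
P² = 691200
sum k=0..0:
  [0] +1/1440 = 1/1440
S = 1/1440
C² = P²·S² = 1/3 ; C = +0.577350

+√(1/3) = +0.577350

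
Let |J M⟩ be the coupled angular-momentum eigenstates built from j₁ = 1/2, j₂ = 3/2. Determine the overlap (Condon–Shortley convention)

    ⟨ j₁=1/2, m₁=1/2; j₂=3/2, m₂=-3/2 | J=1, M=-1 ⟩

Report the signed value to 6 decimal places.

triangle: 1!×0!×2!/4! = 2/24
(j±m)!: 1!×0!×0!×3!×0!×2! = 12
prefactor² = (2J+1)×Δ×N² = 3
  k=0: +1/(0!×1!×0!×0!×0!×2!) = 1/2
Σ = 1/2  ⇒  CG² = 3×1/2² = 3/4
CG = +√(3/4) = +0.866025

+√(3/4) ≈ +0.866025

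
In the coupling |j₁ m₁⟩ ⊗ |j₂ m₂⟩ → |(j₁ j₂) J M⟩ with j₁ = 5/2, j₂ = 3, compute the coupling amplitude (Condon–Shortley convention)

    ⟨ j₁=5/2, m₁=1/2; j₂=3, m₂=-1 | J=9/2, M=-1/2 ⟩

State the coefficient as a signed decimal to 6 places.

triangle: 1!*4!*5!/11! = 2880/39916800
(j±m)!: 3!*2!*2!*4!*4!*5! = 1658880
prefactor² = (2J+1)*Δ*N² = 92160/77
  k=0: +1/(0!*1!*2!*2!*2!*3!) = 1/48
  k=1: −1/(1!*0!*1!*1!*3!*4!) = -1/144
Σ = 1/72  ⇒  CG² = 92160/77*1/72² = 160/693
CG = +√(160/693) = +0.480500

+0.480500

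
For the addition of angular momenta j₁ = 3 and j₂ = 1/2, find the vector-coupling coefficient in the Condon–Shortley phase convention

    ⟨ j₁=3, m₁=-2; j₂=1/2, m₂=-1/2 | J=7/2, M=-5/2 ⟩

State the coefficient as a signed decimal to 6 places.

+0.925820  (= +√(6/7))

triangle: 0!×6!×1!/8! = 720/40320
(j±m)!: 1!×5!×0!×1!×1!×6! = 86400
prefactor² = (2J+1)×Δ×N² = 86400/7
  k=0: +1/(0!×0!×5!×0!×1!×1!) = 1/120
Σ = 1/120  ⇒  CG² = 86400/7×1/120² = 6/7
CG = +√(6/7) = +0.925820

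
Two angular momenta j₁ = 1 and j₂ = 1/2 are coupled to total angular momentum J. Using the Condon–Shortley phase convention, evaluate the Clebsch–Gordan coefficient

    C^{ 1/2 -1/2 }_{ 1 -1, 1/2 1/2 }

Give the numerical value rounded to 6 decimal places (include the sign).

j₁+j₂−J=1  J+j₁−j₂=1  J−j₁+j₂=0  j₁+j₂+J+1=3
(j₁±m₁, j₂±m₂, J±M) = (0,2,1,0,0,1)
P² = 2/3
sum k=1..1:
  [1] −1/1 = -1
S = -1
C² = P²·S² = 2/3 ; C = -0.816497

-0.816497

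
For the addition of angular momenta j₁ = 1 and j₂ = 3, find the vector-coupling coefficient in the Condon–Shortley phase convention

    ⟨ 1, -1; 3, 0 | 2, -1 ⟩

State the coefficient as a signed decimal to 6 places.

√[5·2!0!4!/7! · 0!2!3!3!1!3!] = √(144/7)
  +(−1)^2/∏(2,0,0,1,0,3)! = 1/12  (running 1/12)
⟨..|..⟩ = √(144/7)·(1/12) = +0.377964

+0.377964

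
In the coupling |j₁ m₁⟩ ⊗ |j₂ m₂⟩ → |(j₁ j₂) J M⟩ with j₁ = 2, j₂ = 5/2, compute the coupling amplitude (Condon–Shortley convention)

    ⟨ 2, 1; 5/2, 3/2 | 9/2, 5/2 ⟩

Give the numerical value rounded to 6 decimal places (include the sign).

+0.745356

√[10·0!4!5!/10! · 3!1!4!1!7!2!] = √(11520)
  +(−1)^0/∏(0,0,1,4,3,1)! = 1/144  (running 1/144)
⟨..|..⟩ = √(11520)·(1/144) = +0.745356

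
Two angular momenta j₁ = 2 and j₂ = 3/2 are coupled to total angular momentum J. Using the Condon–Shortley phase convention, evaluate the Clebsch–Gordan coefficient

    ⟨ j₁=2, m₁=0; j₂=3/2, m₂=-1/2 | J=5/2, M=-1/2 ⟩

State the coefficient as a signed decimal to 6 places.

+0.292770  (= +√(3/35))

j₁+j₂−J=1  J+j₁−j₂=3  J−j₁+j₂=2  j₁+j₂+J+1=7
(j₁±m₁, j₂±m₂, J±M) = (2,2,1,2,2,3)
P² = 48/35
sum k=0..1:
  [0] +1/2 = 1/2
  [1] −1/4 = -1/4
S = 1/4
C² = P²·S² = 3/35 ; C = +0.292770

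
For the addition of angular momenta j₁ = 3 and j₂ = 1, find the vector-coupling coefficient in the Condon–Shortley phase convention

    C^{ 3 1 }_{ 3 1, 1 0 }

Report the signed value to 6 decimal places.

+√(1/12) = +0.288675

j₁+j₂−J=1  J+j₁−j₂=5  J−j₁+j₂=1  j₁+j₂+J+1=8
(j₁±m₁, j₂±m₂, J±M) = (4,2,1,1,4,2)
P² = 48
sum k=0..1:
  [0] +1/12 = 1/12
  [1] −1/24 = -1/24
S = 1/24
C² = P²·S² = 1/12 ; C = +0.288675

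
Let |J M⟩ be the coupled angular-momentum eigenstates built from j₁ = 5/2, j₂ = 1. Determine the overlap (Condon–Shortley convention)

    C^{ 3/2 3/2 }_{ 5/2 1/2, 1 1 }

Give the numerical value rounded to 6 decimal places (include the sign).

√[4·2!3!0!/6! · 3!2!2!0!3!0!] = √(48/5)
  +(−1)^2/∏(2,0,0,0,3,0)! = 1/12  (running 1/12)
⟨..|..⟩ = √(48/5)·(1/12) = +0.258199

+0.258199  (= +√(1/15))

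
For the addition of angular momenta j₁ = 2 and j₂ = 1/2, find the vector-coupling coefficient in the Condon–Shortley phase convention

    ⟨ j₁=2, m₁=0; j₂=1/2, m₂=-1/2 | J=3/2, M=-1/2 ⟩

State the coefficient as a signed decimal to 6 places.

+√(2/5) ≈ +0.632456

j₁+j₂−J=1  J+j₁−j₂=3  J−j₁+j₂=0  j₁+j₂+J+1=5
(j₁±m₁, j₂±m₂, J±M) = (2,2,0,1,1,2)
P² = 8/5
sum k=0..0:
  [0] +1/2 = 1/2
S = 1/2
C² = P²·S² = 2/5 ; C = +0.632456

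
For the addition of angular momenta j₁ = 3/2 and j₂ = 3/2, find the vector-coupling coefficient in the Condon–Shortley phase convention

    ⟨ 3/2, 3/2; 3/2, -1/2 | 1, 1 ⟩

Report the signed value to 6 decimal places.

triangle: 2!×1!×1!/5! = 2/120
(j±m)!: 3!×0!×1!×2!×2!×0! = 24
prefactor² = (2J+1)×Δ×N² = 6/5
  k=0: +1/(0!×2!×0!×1!×1!×0!) = 1/2
Σ = 1/2  ⇒  CG² = 6/5×1/2² = 3/10
CG = +√(3/10) = +0.547723

+0.547723  (= +√(3/10))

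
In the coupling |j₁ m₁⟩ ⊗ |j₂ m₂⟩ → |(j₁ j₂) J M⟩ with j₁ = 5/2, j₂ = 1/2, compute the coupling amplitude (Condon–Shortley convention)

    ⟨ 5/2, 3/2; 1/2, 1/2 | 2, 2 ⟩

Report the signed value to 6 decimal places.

−√(1/6) ≈ -0.408248

triangle: 1!*4!*0!/6! = 24/720
(j±m)!: 4!*1!*1!*0!*4!*0! = 576
prefactor² = (2J+1)*Δ*N² = 96
  k=1: −1/(1!*0!*0!*0!*4!*0!) = -1/24
Σ = -1/24  ⇒  CG² = 96*(-1/24)² = 1/6
CG = −√(1/6) = -0.408248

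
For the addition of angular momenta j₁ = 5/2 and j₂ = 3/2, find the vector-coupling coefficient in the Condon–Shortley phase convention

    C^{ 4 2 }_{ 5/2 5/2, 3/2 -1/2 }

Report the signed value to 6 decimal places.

triangle: 0!×5!×3!/9! = 720/362880
(j±m)!: 5!×0!×1!×2!×6!×2! = 345600
prefactor² = (2J+1)×Δ×N² = 43200/7
  k=0: +1/(0!×0!×0!×1!×5!×2!) = 1/240
Σ = 1/240  ⇒  CG² = 43200/7×1/240² = 3/28
CG = +√(3/28) = +0.327327

+√(3/28) = +0.327327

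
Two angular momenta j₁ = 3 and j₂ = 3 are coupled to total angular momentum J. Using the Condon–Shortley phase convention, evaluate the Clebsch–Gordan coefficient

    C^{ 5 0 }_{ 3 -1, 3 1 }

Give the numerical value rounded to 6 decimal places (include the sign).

triangle: 1!*5!*5!/12! = 14400/479001600
(j±m)!: 2!*4!*4!*2!*5!*5! = 33177600
prefactor² = (2J+1)*Δ*N² = 76800/7
  k=0: +1/(0!*1!*4!*4!*1!*1!) = 1/576
  k=1: −1/(1!*0!*3!*3!*2!*2!) = -1/144
Σ = -1/192  ⇒  CG² = 76800/7*(-1/192)² = 25/84
CG = −√(25/84) = -0.545545

−√(25/84) ≈ -0.545545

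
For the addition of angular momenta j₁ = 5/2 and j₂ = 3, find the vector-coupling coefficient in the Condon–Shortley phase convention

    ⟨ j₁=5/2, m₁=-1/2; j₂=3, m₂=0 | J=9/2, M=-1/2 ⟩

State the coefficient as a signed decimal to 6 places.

−√(10/231) = -0.208063

√[10·1!4!5!/11! · 2!3!3!3!4!5!] = √(69120/77)
  +(−1)^0/∏(0,1,3,3,1,2)! = 1/72  (running 1/72)
  +(−1)^1/∏(1,0,2,2,2,3)! = -1/48  (running -1/144)
⟨..|..⟩ = √(69120/77)·(-1/144) = -0.208063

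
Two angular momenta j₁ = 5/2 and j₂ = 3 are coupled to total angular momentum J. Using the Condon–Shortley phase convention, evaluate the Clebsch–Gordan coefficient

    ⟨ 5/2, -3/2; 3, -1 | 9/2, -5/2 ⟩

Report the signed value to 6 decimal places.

j₁+j₂−J=1  J+j₁−j₂=4  J−j₁+j₂=5  j₁+j₂+J+1=11
(j₁±m₁, j₂±m₂, J±M) = (1,4,2,4,2,7)
P² = 92160/11
sum k=0..1:
  [0] +1/288 = 1/288
  [1] −1/144 = -1/144
S = -1/288
C² = P²·S² = 10/99 ; C = -0.317821

−√(10/99) = -0.317821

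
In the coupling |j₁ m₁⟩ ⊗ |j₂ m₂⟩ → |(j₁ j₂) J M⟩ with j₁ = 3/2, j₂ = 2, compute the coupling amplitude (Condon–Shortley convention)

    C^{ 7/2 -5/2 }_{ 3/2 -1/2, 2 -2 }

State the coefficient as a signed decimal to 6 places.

+0.654654  (= +√(3/7))

√[8·0!3!4!/8! · 1!2!0!4!1!6!] = √(6912/7)
  +(−1)^0/∏(0,0,2,0,1,4)! = 1/48  (running 1/48)
⟨..|..⟩ = √(6912/7)·(1/48) = +0.654654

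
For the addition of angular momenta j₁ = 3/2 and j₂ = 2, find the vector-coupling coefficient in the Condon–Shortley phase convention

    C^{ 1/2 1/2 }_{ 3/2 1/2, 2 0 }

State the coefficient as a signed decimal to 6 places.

j₁+j₂−J=3  J+j₁−j₂=0  J−j₁+j₂=1  j₁+j₂+J+1=5
(j₁±m₁, j₂±m₂, J±M) = (2,1,2,2,1,0)
P² = 4/5
sum k=1..1:
  [1] −1/2 = -1/2
S = -1/2
C² = P²·S² = 1/5 ; C = -0.447214

−√(1/5) ≈ -0.447214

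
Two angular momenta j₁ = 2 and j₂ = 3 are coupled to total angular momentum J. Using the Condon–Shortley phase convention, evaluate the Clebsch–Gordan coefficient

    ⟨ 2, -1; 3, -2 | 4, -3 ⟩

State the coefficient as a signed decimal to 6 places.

+√(1/20) ≈ +0.223607

triangle: 1!·3!·5!/10! = 720/3628800
(j±m)!: 1!·3!·1!·5!·1!·7! = 3628800
prefactor² = (2J+1)·Δ·N² = 6480
  k=0: +1/(0!·1!·3!·1!·0!·4!) = 1/144
  k=1: −1/(1!·0!·2!·0!·1!·5!) = -1/240
Σ = 1/360  ⇒  CG² = 6480·1/360² = 1/20
CG = +√(1/20) = +0.223607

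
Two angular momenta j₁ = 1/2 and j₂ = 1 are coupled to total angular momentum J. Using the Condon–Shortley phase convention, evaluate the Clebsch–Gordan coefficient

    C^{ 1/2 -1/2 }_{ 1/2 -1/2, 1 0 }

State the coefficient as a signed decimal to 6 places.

√[2·1!0!1!/3! · 0!1!1!1!0!1!] = √(1/3)
  +(−1)^1/∏(1,0,0,0,0,1)! = -1  (running -1)
⟨..|..⟩ = √(1/3)·(-1) = -0.577350

−√(1/3) ≈ -0.577350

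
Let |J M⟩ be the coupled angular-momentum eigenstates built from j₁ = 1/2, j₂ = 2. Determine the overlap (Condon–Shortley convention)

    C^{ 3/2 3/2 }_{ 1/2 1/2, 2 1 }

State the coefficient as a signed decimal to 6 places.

j₁+j₂−J=1  J+j₁−j₂=0  J−j₁+j₂=3  j₁+j₂+J+1=5
(j₁±m₁, j₂±m₂, J±M) = (1,0,3,1,3,0)
P² = 36/5
sum k=0..0:
  [0] +1/6 = 1/6
S = 1/6
C² = P²·S² = 1/5 ; C = +0.447214

+0.447214  (= +√(1/5))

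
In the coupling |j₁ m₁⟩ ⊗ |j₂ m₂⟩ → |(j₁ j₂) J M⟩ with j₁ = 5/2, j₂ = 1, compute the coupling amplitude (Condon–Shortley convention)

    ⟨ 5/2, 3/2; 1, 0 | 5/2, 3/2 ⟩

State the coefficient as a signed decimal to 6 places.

j₁+j₂−J=1  J+j₁−j₂=4  J−j₁+j₂=1  j₁+j₂+J+1=7
(j₁±m₁, j₂±m₂, J±M) = (4,1,1,1,4,1)
P² = 576/35
sum k=0..1:
  [0] +1/6 = 1/6
  [1] −1/24 = -1/24
S = 1/8
C² = P²·S² = 9/35 ; C = +0.507093

+0.507093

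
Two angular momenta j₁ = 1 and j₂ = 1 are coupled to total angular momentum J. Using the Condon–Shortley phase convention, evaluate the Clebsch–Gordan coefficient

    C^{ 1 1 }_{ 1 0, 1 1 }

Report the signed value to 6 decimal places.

√[3·1!1!1!/4! · 1!1!2!0!2!0!] = √(1/2)
  +(−1)^1/∏(1,0,0,1,1,0)! = -1  (running -1)
⟨..|..⟩ = √(1/2)·(-1) = -0.707107

-0.707107  (= −√(1/2))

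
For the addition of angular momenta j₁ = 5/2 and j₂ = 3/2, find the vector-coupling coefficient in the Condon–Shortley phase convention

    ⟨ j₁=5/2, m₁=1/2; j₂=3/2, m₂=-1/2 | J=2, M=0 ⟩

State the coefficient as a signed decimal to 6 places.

j₁+j₂−J=2  J+j₁−j₂=3  J−j₁+j₂=1  j₁+j₂+J+1=7
(j₁±m₁, j₂±m₂, J±M) = (3,2,1,2,2,2)
P² = 8/7
sum k=0..1:
  [0] +1/4 = 1/4
  [1] −1/2 = -1/2
S = -1/4
C² = P²·S² = 1/14 ; C = -0.267261

−√(1/14) ≈ -0.267261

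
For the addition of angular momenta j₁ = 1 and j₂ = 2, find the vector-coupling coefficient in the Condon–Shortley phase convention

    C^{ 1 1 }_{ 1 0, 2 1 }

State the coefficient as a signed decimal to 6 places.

-0.547723  (= −√(3/10))

triangle: 2!*0!*2!/5! = 4/120
(j±m)!: 1!*1!*3!*1!*2!*0! = 12
prefactor² = (2J+1)*Δ*N² = 6/5
  k=1: −1/(1!*1!*0!*2!*0!*0!) = -1/2
Σ = -1/2  ⇒  CG² = 6/5*(-1/2)² = 3/10
CG = −√(3/10) = -0.547723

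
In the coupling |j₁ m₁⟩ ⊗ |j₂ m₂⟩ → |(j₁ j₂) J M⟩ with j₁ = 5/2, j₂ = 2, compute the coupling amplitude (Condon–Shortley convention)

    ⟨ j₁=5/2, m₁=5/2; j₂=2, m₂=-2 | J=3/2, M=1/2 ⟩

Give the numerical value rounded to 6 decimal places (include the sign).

+0.617213

√[4·3!2!1!/7! · 5!0!0!4!2!1!] = √(384/7)
  +(−1)^0/∏(0,3,0,0,2,1)! = 1/12  (running 1/12)
⟨..|..⟩ = √(384/7)·(1/12) = +0.617213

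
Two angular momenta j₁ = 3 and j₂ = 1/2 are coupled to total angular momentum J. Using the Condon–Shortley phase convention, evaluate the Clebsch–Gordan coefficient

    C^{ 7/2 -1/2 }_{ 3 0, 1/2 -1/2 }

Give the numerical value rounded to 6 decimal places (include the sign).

√[8·0!6!1!/8! · 3!3!0!1!3!4!] = √(5184/7)
  +(−1)^0/∏(0,0,3,0,3,1)! = 1/36  (running 1/36)
⟨..|..⟩ = √(5184/7)·(1/36) = +0.755929

+√(4/7) ≈ +0.755929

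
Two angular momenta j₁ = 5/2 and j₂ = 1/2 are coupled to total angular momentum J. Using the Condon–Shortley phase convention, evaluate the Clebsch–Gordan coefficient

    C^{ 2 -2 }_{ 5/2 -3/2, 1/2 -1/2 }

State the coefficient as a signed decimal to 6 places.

√[5·1!4!0!/6! · 1!4!0!1!0!4!] = √(96)
  +(−1)^0/∏(0,1,4,0,0,0)! = 1/24  (running 1/24)
⟨..|..⟩ = √(96)·(1/24) = +0.408248

+√(1/6) ≈ +0.408248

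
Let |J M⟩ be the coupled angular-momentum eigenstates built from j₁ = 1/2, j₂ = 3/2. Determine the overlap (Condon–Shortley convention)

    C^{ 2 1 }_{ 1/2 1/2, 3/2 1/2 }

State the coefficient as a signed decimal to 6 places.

+0.866025

√[5·0!1!3!/5! · 1!0!2!1!3!1!] = √(3)
  +(−1)^0/∏(0,0,0,2,1,1)! = 1/2  (running 1/2)
⟨..|..⟩ = √(3)·(1/2) = +0.866025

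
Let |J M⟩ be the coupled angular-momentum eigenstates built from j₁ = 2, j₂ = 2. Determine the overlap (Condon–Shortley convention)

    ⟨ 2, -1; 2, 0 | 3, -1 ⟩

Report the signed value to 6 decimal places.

√[7·1!3!3!/8! · 1!3!2!2!2!4!] = √(36/5)
  +(−1)^0/∏(0,1,3,2,0,1)! = 1/12  (running 1/12)
  +(−1)^1/∏(1,0,2,1,1,2)! = -1/4  (running -1/6)
⟨..|..⟩ = √(36/5)·(-1/6) = -0.447214

−√(1/5) ≈ -0.447214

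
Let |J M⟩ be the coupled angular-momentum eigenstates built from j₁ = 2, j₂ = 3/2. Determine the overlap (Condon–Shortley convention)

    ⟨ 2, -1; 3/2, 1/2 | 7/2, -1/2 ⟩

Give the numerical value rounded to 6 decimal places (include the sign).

+0.585540  (= +√(12/35))

√[8·0!4!3!/8! · 1!3!2!1!3!4!] = √(1728/35)
  +(−1)^0/∏(0,0,3,2,1,1)! = 1/12  (running 1/12)
⟨..|..⟩ = √(1728/35)·(1/12) = +0.585540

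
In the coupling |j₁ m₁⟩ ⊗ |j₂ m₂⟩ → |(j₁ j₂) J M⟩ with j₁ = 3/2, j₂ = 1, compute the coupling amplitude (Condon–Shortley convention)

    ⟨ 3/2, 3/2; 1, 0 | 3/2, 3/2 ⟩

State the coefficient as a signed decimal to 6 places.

triangle: 1!*2!*1!/5! = 2/120
(j±m)!: 3!*0!*1!*1!*3!*0! = 36
prefactor² = (2J+1)*Δ*N² = 12/5
  k=0: +1/(0!*1!*0!*1!*2!*0!) = 1/2
Σ = 1/2  ⇒  CG² = 12/5*1/2² = 3/5
CG = +√(3/5) = +0.774597

+0.774597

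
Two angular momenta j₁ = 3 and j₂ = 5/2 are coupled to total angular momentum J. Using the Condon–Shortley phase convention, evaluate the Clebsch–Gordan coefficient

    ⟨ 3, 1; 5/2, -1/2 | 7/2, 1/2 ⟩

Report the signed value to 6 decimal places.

triangle: 2!·4!·3!/10! = 288/3628800
(j±m)!: 4!·2!·2!·3!·4!·3! = 82944
prefactor² = (2J+1)·Δ·N² = 9216/175
  k=0: +1/(0!·2!·2!·2!·2!·1!) = 1/16
  k=1: −1/(1!·1!·1!·1!·3!·2!) = -1/12
  k=2: +1/(2!·0!·0!·0!·4!·3!) = 1/288
Σ = -5/288  ⇒  CG² = 9216/175·(-5/288)² = 1/63
CG = −√(1/63) = -0.125988

−√(1/63) = -0.125988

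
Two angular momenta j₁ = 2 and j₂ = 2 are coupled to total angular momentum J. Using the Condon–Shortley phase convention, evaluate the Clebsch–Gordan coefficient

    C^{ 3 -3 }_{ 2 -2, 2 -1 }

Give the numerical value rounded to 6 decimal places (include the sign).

-0.707107

triangle: 1!*3!*3!/8! = 36/40320
(j±m)!: 0!*4!*1!*3!*0!*6! = 103680
prefactor² = (2J+1)*Δ*N² = 648
  k=1: −1/(1!*0!*3!*0!*0!*3!) = -1/36
Σ = -1/36  ⇒  CG² = 648*(-1/36)² = 1/2
CG = −√(1/2) = -0.707107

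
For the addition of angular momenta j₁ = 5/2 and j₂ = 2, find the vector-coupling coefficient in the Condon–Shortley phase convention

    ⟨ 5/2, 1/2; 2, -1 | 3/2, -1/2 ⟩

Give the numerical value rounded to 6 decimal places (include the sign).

j₁+j₂−J=3  J+j₁−j₂=2  J−j₁+j₂=1  j₁+j₂+J+1=7
(j₁±m₁, j₂±m₂, J±M) = (3,2,1,3,1,2)
P² = 48/35
sum k=0..1:
  [0] +1/12 = 1/12
  [1] −1/2 = -1/2
S = -5/12
C² = P²·S² = 5/21 ; C = -0.487950

-0.487950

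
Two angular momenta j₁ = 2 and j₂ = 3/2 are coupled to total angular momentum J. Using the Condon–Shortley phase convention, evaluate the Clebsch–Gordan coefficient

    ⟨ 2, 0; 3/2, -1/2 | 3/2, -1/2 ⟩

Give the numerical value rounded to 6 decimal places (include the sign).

−√(1/5) = -0.447214

j₁+j₂−J=2  J+j₁−j₂=2  J−j₁+j₂=1  j₁+j₂+J+1=6
(j₁±m₁, j₂±m₂, J±M) = (2,2,1,2,1,2)
P² = 16/45
sum k=0..1:
  [0] +1/4 = 1/4
  [1] −1/1 = -1
S = -3/4
C² = P²·S² = 1/5 ; C = -0.447214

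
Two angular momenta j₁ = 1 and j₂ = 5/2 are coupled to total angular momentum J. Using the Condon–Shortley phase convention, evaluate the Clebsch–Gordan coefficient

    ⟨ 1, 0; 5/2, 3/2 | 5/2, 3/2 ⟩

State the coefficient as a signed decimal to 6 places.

j₁+j₂−J=1  J+j₁−j₂=1  J−j₁+j₂=4  j₁+j₂+J+1=7
(j₁±m₁, j₂±m₂, J±M) = (1,1,4,1,4,1)
P² = 576/35
sum k=0..1:
  [0] +1/24 = 1/24
  [1] −1/6 = -1/6
S = -1/8
C² = P²·S² = 9/35 ; C = -0.507093

−√(9/35) = -0.507093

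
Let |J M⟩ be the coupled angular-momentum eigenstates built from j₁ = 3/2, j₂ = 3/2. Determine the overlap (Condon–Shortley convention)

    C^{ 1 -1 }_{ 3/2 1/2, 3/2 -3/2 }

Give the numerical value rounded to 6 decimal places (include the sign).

+√(3/10) = +0.547723

√[3·2!1!1!/5! · 2!1!0!3!0!2!] = √(6/5)
  +(−1)^0/∏(0,2,1,0,0,1)! = 1/2  (running 1/2)
⟨..|..⟩ = √(6/5)·(1/2) = +0.547723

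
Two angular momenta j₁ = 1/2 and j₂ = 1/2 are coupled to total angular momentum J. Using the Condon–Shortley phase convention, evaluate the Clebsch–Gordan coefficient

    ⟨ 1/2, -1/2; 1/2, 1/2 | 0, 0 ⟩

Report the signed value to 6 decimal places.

triangle: 1!*0!*0!/2! = 1/2
(j±m)!: 0!*1!*1!*0!*0!*0! = 1
prefactor² = (2J+1)*Δ*N² = 1/2
  k=1: −1/(1!*0!*0!*0!*0!*0!) = -1
Σ = -1  ⇒  CG² = 1/2*(-1)² = 1/2
CG = −√(1/2) = -0.707107

−√(1/2) = -0.707107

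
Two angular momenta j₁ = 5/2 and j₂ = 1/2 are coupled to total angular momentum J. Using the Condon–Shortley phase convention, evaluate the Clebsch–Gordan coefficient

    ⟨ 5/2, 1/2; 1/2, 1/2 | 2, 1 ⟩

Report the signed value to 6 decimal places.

−√(1/3) = -0.577350

triangle: 1!*4!*0!/6! = 24/720
(j±m)!: 3!*2!*1!*0!*3!*1! = 72
prefactor² = (2J+1)*Δ*N² = 12
  k=1: −1/(1!*0!*1!*0!*3!*0!) = -1/6
Σ = -1/6  ⇒  CG² = 12*(-1/6)² = 1/3
CG = −√(1/3) = -0.577350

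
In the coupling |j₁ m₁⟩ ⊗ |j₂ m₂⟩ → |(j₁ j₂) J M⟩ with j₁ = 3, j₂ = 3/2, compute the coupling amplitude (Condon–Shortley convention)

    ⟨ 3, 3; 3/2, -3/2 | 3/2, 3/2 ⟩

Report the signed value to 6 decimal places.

j₁+j₂−J=3  J+j₁−j₂=3  J−j₁+j₂=0  j₁+j₂+J+1=7
(j₁±m₁, j₂±m₂, J±M) = (6,0,0,3,3,0)
P² = 5184/7
sum k=0..0:
  [0] +1/36 = 1/36
S = 1/36
C² = P²·S² = 4/7 ; C = +0.755929

+0.755929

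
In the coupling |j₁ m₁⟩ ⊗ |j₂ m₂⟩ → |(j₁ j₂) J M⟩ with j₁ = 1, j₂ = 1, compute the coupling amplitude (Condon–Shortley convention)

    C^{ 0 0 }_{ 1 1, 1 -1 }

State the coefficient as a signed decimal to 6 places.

j₁+j₂−J=2  J+j₁−j₂=0  J−j₁+j₂=0  j₁+j₂+J+1=3
(j₁±m₁, j₂±m₂, J±M) = (2,0,0,2,0,0)
P² = 4/3
sum k=0..0:
  [0] +1/2 = 1/2
S = 1/2
C² = P²·S² = 1/3 ; C = +0.577350

+√(1/3) = +0.577350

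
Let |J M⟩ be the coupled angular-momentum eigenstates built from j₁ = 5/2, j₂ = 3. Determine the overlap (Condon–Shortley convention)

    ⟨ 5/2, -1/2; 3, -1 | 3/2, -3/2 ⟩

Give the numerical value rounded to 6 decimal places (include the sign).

+0.507093  (= +√(9/35))

j₁+j₂−J=4  J+j₁−j₂=1  J−j₁+j₂=2  j₁+j₂+J+1=8
(j₁±m₁, j₂±m₂, J±M) = (2,3,2,4,0,3)
P² = 576/35
sum k=2..2:
  [2] +1/8 = 1/8
S = 1/8
C² = P²·S² = 9/35 ; C = +0.507093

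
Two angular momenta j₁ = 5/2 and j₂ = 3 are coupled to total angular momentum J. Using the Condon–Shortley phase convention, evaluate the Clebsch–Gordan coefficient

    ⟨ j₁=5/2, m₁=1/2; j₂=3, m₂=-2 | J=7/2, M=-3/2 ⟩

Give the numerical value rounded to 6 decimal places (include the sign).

triangle: 2!×3!×4!/10! = 288/3628800
(j±m)!: 3!×2!×1!×5!×2!×5! = 345600
prefactor² = (2J+1)×Δ×N² = 1536/7
  k=0: +1/(0!×2!×2!×1!×1!×3!) = 1/24
  k=1: −1/(1!×1!×1!×0!×2!×4!) = -1/48
Σ = 1/48  ⇒  CG² = 1536/7×1/48² = 2/21
CG = +√(2/21) = +0.308607

+0.308607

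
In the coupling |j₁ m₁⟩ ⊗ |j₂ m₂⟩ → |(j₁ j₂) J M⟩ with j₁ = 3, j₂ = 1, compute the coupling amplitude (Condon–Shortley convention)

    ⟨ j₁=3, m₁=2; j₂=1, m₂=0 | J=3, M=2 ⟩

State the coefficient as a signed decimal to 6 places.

+0.577350

j₁+j₂−J=1  J+j₁−j₂=5  J−j₁+j₂=1  j₁+j₂+J+1=8
(j₁±m₁, j₂±m₂, J±M) = (5,1,1,1,5,1)
P² = 300
sum k=0..1:
  [0] +1/24 = 1/24
  [1] −1/120 = -1/120
S = 1/30
C² = P²·S² = 1/3 ; C = +0.577350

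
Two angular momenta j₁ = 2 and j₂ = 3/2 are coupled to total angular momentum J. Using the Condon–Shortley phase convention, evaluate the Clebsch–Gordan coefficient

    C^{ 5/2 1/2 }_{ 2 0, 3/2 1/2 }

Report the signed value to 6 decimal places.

triangle: 1!·3!·2!/7! = 12/5040
(j±m)!: 2!·2!·2!·1!·3!·2! = 96
prefactor² = (2J+1)·Δ·N² = 48/35
  k=0: +1/(0!·1!·2!·2!·1!·0!) = 1/4
  k=1: −1/(1!·0!·1!·1!·2!·1!) = -1/2
Σ = -1/4  ⇒  CG² = 48/35·(-1/4)² = 3/35
CG = −√(3/35) = -0.292770

-0.292770  (= −√(3/35))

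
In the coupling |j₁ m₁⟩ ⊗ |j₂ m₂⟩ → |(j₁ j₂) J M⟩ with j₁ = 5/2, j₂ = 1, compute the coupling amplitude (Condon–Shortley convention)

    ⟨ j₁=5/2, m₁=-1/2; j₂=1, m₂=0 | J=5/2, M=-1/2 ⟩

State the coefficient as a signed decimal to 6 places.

triangle: 1!*4!*1!/7! = 24/5040
(j±m)!: 2!*3!*1!*1!*2!*3! = 144
prefactor² = (2J+1)*Δ*N² = 144/35
  k=0: +1/(0!*1!*3!*1!*1!*0!) = 1/6
  k=1: −1/(1!*0!*2!*0!*2!*1!) = -1/4
Σ = -1/12  ⇒  CG² = 144/35*(-1/12)² = 1/35
CG = −√(1/35) = -0.169031

−√(1/35) ≈ -0.169031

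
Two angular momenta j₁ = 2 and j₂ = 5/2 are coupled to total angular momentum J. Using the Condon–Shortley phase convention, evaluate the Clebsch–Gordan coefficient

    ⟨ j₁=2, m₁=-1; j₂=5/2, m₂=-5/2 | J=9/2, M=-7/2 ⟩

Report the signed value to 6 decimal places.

+√(4/9) = +0.666667

triangle: 0!*4!*5!/10! = 2880/3628800
(j±m)!: 1!*3!*0!*5!*1!*8! = 29030400
prefactor² = (2J+1)*Δ*N² = 230400
  k=0: +1/(0!*0!*3!*0!*1!*5!) = 1/720
Σ = 1/720  ⇒  CG² = 230400*1/720² = 4/9
CG = +√(4/9) = +0.666667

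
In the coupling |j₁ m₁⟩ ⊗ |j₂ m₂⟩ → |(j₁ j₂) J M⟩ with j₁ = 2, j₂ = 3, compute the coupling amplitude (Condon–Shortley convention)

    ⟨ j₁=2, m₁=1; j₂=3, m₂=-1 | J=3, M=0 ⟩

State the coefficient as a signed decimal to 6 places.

+0.182574

triangle: 2!*2!*4!/9! = 96/362880
(j±m)!: 3!*1!*2!*4!*3!*3! = 10368
prefactor² = (2J+1)*Δ*N² = 96/5
  k=0: +1/(0!*2!*1!*2!*1!*2!) = 1/8
  k=1: −1/(1!*1!*0!*1!*2!*3!) = -1/12
Σ = 1/24  ⇒  CG² = 96/5*1/24² = 1/30
CG = +√(1/30) = +0.182574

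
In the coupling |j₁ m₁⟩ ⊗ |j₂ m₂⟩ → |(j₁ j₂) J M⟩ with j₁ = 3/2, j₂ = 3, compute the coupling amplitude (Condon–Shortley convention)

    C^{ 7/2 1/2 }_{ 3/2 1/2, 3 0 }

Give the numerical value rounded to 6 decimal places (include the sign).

+√(2/21) = +0.308607

j₁+j₂−J=1  J+j₁−j₂=2  J−j₁+j₂=5  j₁+j₂+J+1=9
(j₁±m₁, j₂±m₂, J±M) = (2,1,3,3,4,3)
P² = 384/7
sum k=0..1:
  [0] +1/12 = 1/12
  [1] −1/24 = -1/24
S = 1/24
C² = P²·S² = 2/21 ; C = +0.308607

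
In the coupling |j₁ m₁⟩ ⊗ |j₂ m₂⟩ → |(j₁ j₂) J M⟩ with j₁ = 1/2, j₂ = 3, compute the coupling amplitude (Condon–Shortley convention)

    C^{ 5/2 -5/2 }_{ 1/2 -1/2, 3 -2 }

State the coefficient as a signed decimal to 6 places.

−√(1/7) ≈ -0.377964

√[6·1!0!5!/7! · 0!1!1!5!0!5!] = √(14400/7)
  +(−1)^1/∏(1,0,0,0,0,5)! = -1/120  (running -1/120)
⟨..|..⟩ = √(14400/7)·(-1/120) = -0.377964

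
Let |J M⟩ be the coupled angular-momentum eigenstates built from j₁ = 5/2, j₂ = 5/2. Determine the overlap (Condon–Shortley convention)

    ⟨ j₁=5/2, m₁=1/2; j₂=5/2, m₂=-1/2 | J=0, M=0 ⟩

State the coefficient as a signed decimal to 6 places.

+√(1/6) ≈ +0.408248

j₁+j₂−J=5  J+j₁−j₂=0  J−j₁+j₂=0  j₁+j₂+J+1=6
(j₁±m₁, j₂±m₂, J±M) = (3,2,2,3,0,0)
P² = 24
sum k=2..2:
  [2] +1/12 = 1/12
S = 1/12
C² = P²·S² = 1/6 ; C = +0.408248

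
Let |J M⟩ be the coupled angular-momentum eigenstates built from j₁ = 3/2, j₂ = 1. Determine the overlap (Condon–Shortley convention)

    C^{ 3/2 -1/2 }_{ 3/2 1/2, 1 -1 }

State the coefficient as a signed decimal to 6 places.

j₁+j₂−J=1  J+j₁−j₂=2  J−j₁+j₂=1  j₁+j₂+J+1=5
(j₁±m₁, j₂±m₂, J±M) = (2,1,0,2,1,2)
P² = 8/15
sum k=0..0:
  [0] +1/1 = 1
S = 1
C² = P²·S² = 8/15 ; C = +0.730297

+√(8/15) ≈ +0.730297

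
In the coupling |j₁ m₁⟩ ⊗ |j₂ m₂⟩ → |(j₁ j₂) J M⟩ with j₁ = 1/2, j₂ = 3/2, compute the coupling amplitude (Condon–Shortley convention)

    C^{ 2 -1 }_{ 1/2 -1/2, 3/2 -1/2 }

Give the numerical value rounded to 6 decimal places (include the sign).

+0.866025

j₁+j₂−J=0  J+j₁−j₂=1  J−j₁+j₂=3  j₁+j₂+J+1=5
(j₁±m₁, j₂±m₂, J±M) = (0,1,1,2,1,3)
P² = 3
sum k=0..0:
  [0] +1/2 = 1/2
S = 1/2
C² = P²·S² = 3/4 ; C = +0.866025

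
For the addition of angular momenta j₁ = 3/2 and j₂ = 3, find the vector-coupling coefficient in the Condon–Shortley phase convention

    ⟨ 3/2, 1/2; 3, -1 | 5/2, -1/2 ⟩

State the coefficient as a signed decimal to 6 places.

j₁+j₂−J=2  J+j₁−j₂=1  J−j₁+j₂=4  j₁+j₂+J+1=8
(j₁±m₁, j₂±m₂, J±M) = (2,1,2,4,2,3)
P² = 288/35
sum k=0..1:
  [0] +1/8 = 1/8
  [1] −1/6 = -1/6
S = -1/24
C² = P²·S² = 1/70 ; C = -0.119523

-0.119523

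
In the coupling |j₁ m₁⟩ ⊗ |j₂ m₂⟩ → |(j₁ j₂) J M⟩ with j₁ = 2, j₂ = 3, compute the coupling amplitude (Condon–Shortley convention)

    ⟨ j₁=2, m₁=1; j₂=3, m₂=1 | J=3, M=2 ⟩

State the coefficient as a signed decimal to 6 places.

j₁+j₂−J=2  J+j₁−j₂=2  J−j₁+j₂=4  j₁+j₂+J+1=9
(j₁±m₁, j₂±m₂, J±M) = (3,1,4,2,5,1)
P² = 64
sum k=0..1:
  [0] +1/48 = 1/48
  [1] −1/12 = -1/12
S = -1/16
C² = P²·S² = 1/4 ; C = -0.500000

−√(1/4) = -0.500000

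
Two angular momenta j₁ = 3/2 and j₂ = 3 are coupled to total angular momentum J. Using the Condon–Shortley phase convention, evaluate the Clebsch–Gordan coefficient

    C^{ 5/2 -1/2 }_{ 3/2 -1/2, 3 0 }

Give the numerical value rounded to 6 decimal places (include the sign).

-0.414039  (= −√(6/35))

triangle: 2!×1!×4!/8! = 48/40320
(j±m)!: 1!×2!×3!×3!×2!×3! = 864
prefactor² = (2J+1)×Δ×N² = 216/35
  k=1: −1/(1!×1!×1!×2!×0!×2!) = -1/4
  k=2: +1/(2!×0!×0!×1!×1!×3!) = 1/12
Σ = -1/6  ⇒  CG² = 216/35×(-1/6)² = 6/35
CG = −√(6/35) = -0.414039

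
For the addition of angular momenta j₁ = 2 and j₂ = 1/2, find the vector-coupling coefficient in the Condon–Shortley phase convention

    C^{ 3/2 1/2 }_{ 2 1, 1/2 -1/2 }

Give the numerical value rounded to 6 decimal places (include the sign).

√[4·1!3!0!/5! · 3!1!0!1!2!1!] = √(12/5)
  +(−1)^0/∏(0,1,1,0,2,0)! = 1/2  (running 1/2)
⟨..|..⟩ = √(12/5)·(1/2) = +0.774597

+0.774597  (= +√(3/5))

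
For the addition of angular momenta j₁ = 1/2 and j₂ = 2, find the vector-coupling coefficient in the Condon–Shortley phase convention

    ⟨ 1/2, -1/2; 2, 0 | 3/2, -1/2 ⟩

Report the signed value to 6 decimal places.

−√(2/5) ≈ -0.632456

√[4·1!0!3!/5! · 0!1!2!2!1!2!] = √(8/5)
  +(−1)^1/∏(1,0,0,1,0,2)! = -1/2  (running -1/2)
⟨..|..⟩ = √(8/5)·(-1/2) = -0.632456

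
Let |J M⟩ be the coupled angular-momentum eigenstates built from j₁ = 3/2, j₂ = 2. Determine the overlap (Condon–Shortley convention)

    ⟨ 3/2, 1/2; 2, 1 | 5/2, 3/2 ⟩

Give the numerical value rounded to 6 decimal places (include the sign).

−√(1/35) ≈ -0.169031

√[6·1!2!3!/7! · 2!1!3!1!4!1!] = √(144/35)
  +(−1)^0/∏(0,1,1,3,1,0)! = 1/6  (running 1/6)
  +(−1)^1/∏(1,0,0,2,2,1)! = -1/4  (running -1/12)
⟨..|..⟩ = √(144/35)·(-1/12) = -0.169031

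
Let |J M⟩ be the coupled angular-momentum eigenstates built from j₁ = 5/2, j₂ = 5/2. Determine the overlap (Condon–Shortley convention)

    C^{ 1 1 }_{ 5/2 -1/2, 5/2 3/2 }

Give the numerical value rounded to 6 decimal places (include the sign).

-0.478091

j₁+j₂−J=4  J+j₁−j₂=1  J−j₁+j₂=1  j₁+j₂+J+1=7
(j₁±m₁, j₂±m₂, J±M) = (2,3,4,1,2,0)
P² = 288/35
sum k=3..3:
  [3] −1/6 = -1/6
S = -1/6
C² = P²·S² = 8/35 ; C = -0.478091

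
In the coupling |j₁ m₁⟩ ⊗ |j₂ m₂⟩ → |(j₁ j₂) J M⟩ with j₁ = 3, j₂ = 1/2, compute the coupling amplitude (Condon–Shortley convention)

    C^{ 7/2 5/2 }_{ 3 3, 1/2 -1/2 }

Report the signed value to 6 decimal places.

√[8·0!6!1!/8! · 6!0!0!1!6!1!] = √(518400/7)
  +(−1)^0/∏(0,0,0,0,6,1)! = 1/720  (running 1/720)
⟨..|..⟩ = √(518400/7)·(1/720) = +0.377964

+0.377964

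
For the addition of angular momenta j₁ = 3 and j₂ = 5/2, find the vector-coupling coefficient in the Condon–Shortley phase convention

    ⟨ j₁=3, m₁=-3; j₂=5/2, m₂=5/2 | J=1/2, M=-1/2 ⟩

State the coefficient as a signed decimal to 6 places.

-0.534522

j₁+j₂−J=5  J+j₁−j₂=1  J−j₁+j₂=0  j₁+j₂+J+1=7
(j₁±m₁, j₂±m₂, J±M) = (0,6,5,0,0,1)
P² = 28800/7
sum k=5..5:
  [5] −1/120 = -1/120
S = -1/120
C² = P²·S² = 2/7 ; C = -0.534522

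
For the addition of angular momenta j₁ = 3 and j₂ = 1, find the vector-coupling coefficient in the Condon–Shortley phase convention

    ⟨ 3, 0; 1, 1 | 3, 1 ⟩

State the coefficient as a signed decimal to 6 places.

−√(1/2) ≈ -0.707107

j₁+j₂−J=1  J+j₁−j₂=5  J−j₁+j₂=1  j₁+j₂+J+1=8
(j₁±m₁, j₂±m₂, J±M) = (3,3,2,0,4,2)
P² = 72
sum k=1..1:
  [1] −1/12 = -1/12
S = -1/12
C² = P²·S² = 1/2 ; C = -0.707107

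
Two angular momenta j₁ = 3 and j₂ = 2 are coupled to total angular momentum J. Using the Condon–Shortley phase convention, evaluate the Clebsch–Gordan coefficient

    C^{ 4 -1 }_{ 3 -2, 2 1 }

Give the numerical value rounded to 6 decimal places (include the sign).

-0.591608

√[9·1!5!3!/10! · 1!5!3!1!3!5!] = √(6480/7)
  +(−1)^0/∏(0,1,5,3,0,0)! = 1/720  (running 1/720)
  +(−1)^1/∏(1,0,4,2,1,1)! = -1/48  (running -7/360)
⟨..|..⟩ = √(6480/7)·(-7/360) = -0.591608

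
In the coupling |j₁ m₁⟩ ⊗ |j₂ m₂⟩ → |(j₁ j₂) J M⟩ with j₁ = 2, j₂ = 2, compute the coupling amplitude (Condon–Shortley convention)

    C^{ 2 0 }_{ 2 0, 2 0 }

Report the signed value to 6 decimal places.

-0.534522  (= −√(2/7))

triangle: 2!·2!·2!/7! = 8/5040
(j±m)!: 2!·2!·2!·2!·2!·2! = 64
prefactor² = (2J+1)·Δ·N² = 32/63
  k=0: +1/(0!·2!·2!·2!·0!·0!) = 1/8
  k=1: −1/(1!·1!·1!·1!·1!·1!) = -1
  k=2: +1/(2!·0!·0!·0!·2!·2!) = 1/8
Σ = -3/4  ⇒  CG² = 32/63·(-3/4)² = 2/7
CG = −√(2/7) = -0.534522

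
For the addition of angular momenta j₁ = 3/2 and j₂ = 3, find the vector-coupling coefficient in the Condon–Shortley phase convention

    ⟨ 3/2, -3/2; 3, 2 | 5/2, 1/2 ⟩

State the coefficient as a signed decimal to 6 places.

+√(3/7) ≈ +0.654654

√[6·2!1!4!/8! · 0!3!5!1!3!2!] = √(432/7)
  +(−1)^2/∏(2,0,1,3,0,1)! = 1/12  (running 1/12)
⟨..|..⟩ = √(432/7)·(1/12) = +0.654654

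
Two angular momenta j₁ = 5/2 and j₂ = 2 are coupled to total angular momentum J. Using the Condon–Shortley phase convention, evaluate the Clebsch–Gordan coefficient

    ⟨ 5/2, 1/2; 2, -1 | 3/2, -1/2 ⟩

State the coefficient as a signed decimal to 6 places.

triangle: 3!×2!×1!/7! = 12/5040
(j±m)!: 3!×2!×1!×3!×1!×2! = 144
prefactor² = (2J+1)×Δ×N² = 48/35
  k=0: +1/(0!×3!×2!×1!×0!×0!) = 1/12
  k=1: −1/(1!×2!×1!×0!×1!×1!) = -1/2
Σ = -5/12  ⇒  CG² = 48/35×(-5/12)² = 5/21
CG = −√(5/21) = -0.487950

-0.487950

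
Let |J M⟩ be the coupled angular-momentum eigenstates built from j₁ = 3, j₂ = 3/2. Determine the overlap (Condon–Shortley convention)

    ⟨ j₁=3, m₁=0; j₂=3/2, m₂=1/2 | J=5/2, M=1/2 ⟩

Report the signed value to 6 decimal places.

√[6·2!4!1!/8! · 3!3!2!1!3!2!] = √(216/35)
  +(−1)^1/∏(1,1,2,1,2,0)! = -1/4  (running -1/4)
  +(−1)^2/∏(2,0,1,0,3,1)! = 1/12  (running -1/6)
⟨..|..⟩ = √(216/35)·(-1/6) = -0.414039

-0.414039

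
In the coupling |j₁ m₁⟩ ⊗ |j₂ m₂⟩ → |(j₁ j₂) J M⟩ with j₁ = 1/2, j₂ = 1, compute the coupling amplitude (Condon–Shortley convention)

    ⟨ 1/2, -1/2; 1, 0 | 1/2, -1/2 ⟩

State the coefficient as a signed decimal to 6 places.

−√(1/3) = -0.577350

triangle: 1!×0!×1!/3! = 1/6
(j±m)!: 0!×1!×1!×1!×0!×1! = 1
prefactor² = (2J+1)×Δ×N² = 1/3
  k=1: −1/(1!×0!×0!×0!×0!×1!) = -1
Σ = -1  ⇒  CG² = 1/3×(-1)² = 1/3
CG = −√(1/3) = -0.577350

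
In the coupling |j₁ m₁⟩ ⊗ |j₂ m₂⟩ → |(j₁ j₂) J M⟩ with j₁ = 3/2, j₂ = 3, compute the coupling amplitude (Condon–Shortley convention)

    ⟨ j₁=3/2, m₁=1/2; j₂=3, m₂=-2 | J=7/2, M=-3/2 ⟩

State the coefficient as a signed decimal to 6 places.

+√(3/7) ≈ +0.654654

triangle: 1!*2!*5!/9! = 240/362880
(j±m)!: 2!*1!*1!*5!*2!*5! = 57600
prefactor² = (2J+1)*Δ*N² = 6400/21
  k=0: +1/(0!*1!*1!*1!*1!*4!) = 1/24
  k=1: −1/(1!*0!*0!*0!*2!*5!) = -1/240
Σ = 3/80  ⇒  CG² = 6400/21*3/80² = 3/7
CG = +√(3/7) = +0.654654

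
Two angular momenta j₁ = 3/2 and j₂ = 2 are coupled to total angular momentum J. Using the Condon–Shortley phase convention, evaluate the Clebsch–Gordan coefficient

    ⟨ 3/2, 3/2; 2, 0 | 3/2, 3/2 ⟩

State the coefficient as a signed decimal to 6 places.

√[4·2!1!2!/6! · 3!0!2!2!3!0!] = √(16/5)
  +(−1)^0/∏(0,2,0,2,1,0)! = 1/4  (running 1/4)
⟨..|..⟩ = √(16/5)·(1/4) = +0.447214

+0.447214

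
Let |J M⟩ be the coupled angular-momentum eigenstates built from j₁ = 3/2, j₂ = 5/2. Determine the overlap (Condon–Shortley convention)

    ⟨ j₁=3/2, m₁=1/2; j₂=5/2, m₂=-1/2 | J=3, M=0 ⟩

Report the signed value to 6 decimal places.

√[7·1!2!4!/8! · 2!1!2!3!3!3!] = √(36/5)
  +(−1)^0/∏(0,1,1,2,1,2)! = 1/4  (running 1/4)
  +(−1)^1/∏(1,0,0,1,2,3)! = -1/12  (running 1/6)
⟨..|..⟩ = √(36/5)·(1/6) = +0.447214

+0.447214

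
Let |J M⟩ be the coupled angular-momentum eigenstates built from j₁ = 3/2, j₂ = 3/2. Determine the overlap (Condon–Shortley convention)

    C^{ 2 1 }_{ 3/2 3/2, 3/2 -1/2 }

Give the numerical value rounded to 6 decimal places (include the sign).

+√(1/2) ≈ +0.707107

j₁+j₂−J=1  J+j₁−j₂=2  J−j₁+j₂=2  j₁+j₂+J+1=6
(j₁±m₁, j₂±m₂, J±M) = (3,0,1,2,3,1)
P² = 2
sum k=0..0:
  [0] +1/2 = 1/2
S = 1/2
C² = P²·S² = 1/2 ; C = +0.707107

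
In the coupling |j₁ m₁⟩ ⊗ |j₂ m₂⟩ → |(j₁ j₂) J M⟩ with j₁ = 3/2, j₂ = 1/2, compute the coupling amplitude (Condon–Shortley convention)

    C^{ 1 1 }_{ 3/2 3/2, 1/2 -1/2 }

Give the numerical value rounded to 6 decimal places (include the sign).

+0.866025

√[3·1!2!0!/4! · 3!0!0!1!2!0!] = √(3)
  +(−1)^0/∏(0,1,0,0,2,0)! = 1/2  (running 1/2)
⟨..|..⟩ = √(3)·(1/2) = +0.866025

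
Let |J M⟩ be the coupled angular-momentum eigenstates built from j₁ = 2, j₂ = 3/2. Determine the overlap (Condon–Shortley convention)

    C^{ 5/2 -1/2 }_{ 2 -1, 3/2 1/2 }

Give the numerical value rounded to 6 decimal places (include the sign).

j₁+j₂−J=1  J+j₁−j₂=3  J−j₁+j₂=2  j₁+j₂+J+1=7
(j₁±m₁, j₂±m₂, J±M) = (1,3,2,1,2,3)
P² = 72/35
sum k=0..1:
  [0] +1/12 = 1/12
  [1] −1/2 = -1/2
S = -5/12
C² = P²·S² = 5/14 ; C = -0.597614

−√(5/14) ≈ -0.597614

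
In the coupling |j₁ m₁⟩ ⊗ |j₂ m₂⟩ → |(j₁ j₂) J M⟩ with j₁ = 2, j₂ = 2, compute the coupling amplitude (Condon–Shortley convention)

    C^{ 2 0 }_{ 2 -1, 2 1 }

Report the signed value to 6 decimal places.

triangle: 2!*2!*2!/7! = 8/5040
(j±m)!: 1!*3!*3!*1!*2!*2! = 144
prefactor² = (2J+1)*Δ*N² = 8/7
  k=1: −1/(1!*1!*2!*2!*0!*0!) = -1/4
  k=2: +1/(2!*0!*1!*1!*1!*1!) = 1/2
Σ = 1/4  ⇒  CG² = 8/7*1/4² = 1/14
CG = +√(1/14) = +0.267261

+0.267261  (= +√(1/14))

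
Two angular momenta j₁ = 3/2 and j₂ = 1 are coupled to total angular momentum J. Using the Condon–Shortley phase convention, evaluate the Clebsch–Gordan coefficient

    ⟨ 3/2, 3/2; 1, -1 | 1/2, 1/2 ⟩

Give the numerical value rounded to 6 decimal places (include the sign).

+√(1/2) = +0.707107

triangle: 2!×1!×0!/4! = 2/24
(j±m)!: 3!×0!×0!×2!×1!×0! = 12
prefactor² = (2J+1)×Δ×N² = 2
  k=0: +1/(0!×2!×0!×0!×1!×0!) = 1/2
Σ = 1/2  ⇒  CG² = 2×1/2² = 1/2
CG = +√(1/2) = +0.707107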